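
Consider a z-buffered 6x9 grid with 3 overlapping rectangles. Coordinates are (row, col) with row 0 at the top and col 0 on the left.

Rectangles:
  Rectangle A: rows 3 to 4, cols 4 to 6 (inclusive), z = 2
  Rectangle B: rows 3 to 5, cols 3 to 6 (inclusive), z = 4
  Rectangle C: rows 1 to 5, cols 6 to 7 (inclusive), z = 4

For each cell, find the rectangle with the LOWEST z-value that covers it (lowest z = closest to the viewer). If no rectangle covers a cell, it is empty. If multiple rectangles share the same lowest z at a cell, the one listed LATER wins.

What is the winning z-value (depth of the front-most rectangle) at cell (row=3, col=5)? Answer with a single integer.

Check cell (3,5):
  A: rows 3-4 cols 4-6 z=2 -> covers; best now A (z=2)
  B: rows 3-5 cols 3-6 z=4 -> covers; best now A (z=2)
  C: rows 1-5 cols 6-7 -> outside (col miss)
Winner: A at z=2

Answer: 2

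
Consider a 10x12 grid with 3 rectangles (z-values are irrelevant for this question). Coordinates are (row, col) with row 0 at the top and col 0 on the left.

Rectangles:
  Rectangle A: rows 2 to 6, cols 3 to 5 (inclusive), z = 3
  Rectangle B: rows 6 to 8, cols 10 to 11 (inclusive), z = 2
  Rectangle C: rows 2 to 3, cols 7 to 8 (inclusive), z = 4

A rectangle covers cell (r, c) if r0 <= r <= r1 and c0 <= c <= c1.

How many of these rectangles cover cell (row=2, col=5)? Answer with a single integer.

Check cell (2,5):
  A: rows 2-6 cols 3-5 -> covers
  B: rows 6-8 cols 10-11 -> outside (row miss)
  C: rows 2-3 cols 7-8 -> outside (col miss)
Count covering = 1

Answer: 1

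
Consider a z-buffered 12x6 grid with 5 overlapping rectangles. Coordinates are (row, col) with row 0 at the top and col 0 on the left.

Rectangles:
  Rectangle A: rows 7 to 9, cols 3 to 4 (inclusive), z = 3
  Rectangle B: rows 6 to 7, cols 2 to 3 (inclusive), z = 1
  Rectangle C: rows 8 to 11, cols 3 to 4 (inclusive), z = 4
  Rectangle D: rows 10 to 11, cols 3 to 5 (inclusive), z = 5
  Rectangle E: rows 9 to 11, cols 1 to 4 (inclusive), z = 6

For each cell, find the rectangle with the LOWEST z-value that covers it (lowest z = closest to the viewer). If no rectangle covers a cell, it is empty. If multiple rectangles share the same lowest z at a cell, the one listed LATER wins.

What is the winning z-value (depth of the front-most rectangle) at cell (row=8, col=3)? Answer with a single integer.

Answer: 3

Derivation:
Check cell (8,3):
  A: rows 7-9 cols 3-4 z=3 -> covers; best now A (z=3)
  B: rows 6-7 cols 2-3 -> outside (row miss)
  C: rows 8-11 cols 3-4 z=4 -> covers; best now A (z=3)
  D: rows 10-11 cols 3-5 -> outside (row miss)
  E: rows 9-11 cols 1-4 -> outside (row miss)
Winner: A at z=3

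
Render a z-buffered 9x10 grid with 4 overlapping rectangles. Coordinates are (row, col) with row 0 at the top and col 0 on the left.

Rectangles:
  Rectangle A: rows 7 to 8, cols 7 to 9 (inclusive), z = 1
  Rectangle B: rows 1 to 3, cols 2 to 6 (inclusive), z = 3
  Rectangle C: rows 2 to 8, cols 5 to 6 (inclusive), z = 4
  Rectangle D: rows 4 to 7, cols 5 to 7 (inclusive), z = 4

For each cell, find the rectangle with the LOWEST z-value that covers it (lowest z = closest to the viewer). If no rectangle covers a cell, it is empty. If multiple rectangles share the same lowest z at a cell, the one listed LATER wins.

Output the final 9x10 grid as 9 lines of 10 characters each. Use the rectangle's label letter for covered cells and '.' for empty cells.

..........
..BBBBB...
..BBBBB...
..BBBBB...
.....DDD..
.....DDD..
.....DDD..
.....DDAAA
.....CCAAA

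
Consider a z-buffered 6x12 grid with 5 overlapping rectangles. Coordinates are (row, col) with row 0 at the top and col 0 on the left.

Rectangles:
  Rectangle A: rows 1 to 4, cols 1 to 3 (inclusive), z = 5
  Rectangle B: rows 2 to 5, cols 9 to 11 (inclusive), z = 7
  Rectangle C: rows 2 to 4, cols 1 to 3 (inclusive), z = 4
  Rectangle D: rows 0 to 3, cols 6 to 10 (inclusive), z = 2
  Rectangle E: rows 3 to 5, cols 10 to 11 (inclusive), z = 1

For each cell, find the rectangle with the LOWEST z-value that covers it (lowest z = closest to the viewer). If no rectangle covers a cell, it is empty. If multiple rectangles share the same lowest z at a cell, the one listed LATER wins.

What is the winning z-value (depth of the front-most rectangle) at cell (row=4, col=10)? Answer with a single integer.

Answer: 1

Derivation:
Check cell (4,10):
  A: rows 1-4 cols 1-3 -> outside (col miss)
  B: rows 2-5 cols 9-11 z=7 -> covers; best now B (z=7)
  C: rows 2-4 cols 1-3 -> outside (col miss)
  D: rows 0-3 cols 6-10 -> outside (row miss)
  E: rows 3-5 cols 10-11 z=1 -> covers; best now E (z=1)
Winner: E at z=1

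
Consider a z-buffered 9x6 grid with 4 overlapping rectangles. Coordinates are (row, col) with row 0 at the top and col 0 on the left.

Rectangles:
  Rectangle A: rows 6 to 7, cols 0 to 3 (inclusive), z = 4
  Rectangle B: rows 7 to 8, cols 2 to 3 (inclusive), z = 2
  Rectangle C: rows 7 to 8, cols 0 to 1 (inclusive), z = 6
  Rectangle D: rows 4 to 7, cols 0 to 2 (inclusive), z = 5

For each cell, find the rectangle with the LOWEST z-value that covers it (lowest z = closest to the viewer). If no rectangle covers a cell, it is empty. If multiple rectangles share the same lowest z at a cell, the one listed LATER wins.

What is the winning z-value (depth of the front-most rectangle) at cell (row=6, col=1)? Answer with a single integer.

Answer: 4

Derivation:
Check cell (6,1):
  A: rows 6-7 cols 0-3 z=4 -> covers; best now A (z=4)
  B: rows 7-8 cols 2-3 -> outside (row miss)
  C: rows 7-8 cols 0-1 -> outside (row miss)
  D: rows 4-7 cols 0-2 z=5 -> covers; best now A (z=4)
Winner: A at z=4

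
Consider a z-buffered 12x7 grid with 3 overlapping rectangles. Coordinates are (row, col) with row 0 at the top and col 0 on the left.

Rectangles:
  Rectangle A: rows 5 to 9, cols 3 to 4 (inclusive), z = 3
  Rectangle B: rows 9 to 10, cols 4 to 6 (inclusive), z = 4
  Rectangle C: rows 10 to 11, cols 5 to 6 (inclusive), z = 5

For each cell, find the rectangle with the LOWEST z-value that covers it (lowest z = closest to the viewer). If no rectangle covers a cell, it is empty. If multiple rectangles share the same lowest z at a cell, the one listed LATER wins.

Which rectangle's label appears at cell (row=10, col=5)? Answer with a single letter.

Check cell (10,5):
  A: rows 5-9 cols 3-4 -> outside (row miss)
  B: rows 9-10 cols 4-6 z=4 -> covers; best now B (z=4)
  C: rows 10-11 cols 5-6 z=5 -> covers; best now B (z=4)
Winner: B at z=4

Answer: B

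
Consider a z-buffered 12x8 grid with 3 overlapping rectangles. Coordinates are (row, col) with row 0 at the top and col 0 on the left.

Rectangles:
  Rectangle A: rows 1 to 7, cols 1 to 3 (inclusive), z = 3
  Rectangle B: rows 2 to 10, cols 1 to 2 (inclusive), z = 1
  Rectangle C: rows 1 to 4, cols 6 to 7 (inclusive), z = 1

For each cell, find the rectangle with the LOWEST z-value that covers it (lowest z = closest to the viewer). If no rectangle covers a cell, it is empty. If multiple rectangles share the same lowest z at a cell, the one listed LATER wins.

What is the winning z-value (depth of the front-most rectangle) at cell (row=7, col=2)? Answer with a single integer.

Answer: 1

Derivation:
Check cell (7,2):
  A: rows 1-7 cols 1-3 z=3 -> covers; best now A (z=3)
  B: rows 2-10 cols 1-2 z=1 -> covers; best now B (z=1)
  C: rows 1-4 cols 6-7 -> outside (row miss)
Winner: B at z=1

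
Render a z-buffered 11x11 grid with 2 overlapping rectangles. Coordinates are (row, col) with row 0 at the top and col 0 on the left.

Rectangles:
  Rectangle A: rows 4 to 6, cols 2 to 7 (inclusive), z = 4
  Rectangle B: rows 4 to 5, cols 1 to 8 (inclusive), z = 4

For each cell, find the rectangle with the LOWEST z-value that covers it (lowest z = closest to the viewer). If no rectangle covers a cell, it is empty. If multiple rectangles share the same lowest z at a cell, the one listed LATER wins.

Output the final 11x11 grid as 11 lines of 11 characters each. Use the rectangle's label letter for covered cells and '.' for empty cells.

...........
...........
...........
...........
.BBBBBBBB..
.BBBBBBBB..
..AAAAAA...
...........
...........
...........
...........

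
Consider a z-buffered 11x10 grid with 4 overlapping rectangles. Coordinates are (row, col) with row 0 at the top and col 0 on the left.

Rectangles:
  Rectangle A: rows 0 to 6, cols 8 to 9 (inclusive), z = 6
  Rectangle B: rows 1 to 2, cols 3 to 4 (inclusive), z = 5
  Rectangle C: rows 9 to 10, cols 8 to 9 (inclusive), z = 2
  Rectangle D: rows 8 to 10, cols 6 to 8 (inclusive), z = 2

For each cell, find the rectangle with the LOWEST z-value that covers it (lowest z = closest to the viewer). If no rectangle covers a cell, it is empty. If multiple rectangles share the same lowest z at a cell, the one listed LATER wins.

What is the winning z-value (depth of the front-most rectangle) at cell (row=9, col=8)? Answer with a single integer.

Check cell (9,8):
  A: rows 0-6 cols 8-9 -> outside (row miss)
  B: rows 1-2 cols 3-4 -> outside (row miss)
  C: rows 9-10 cols 8-9 z=2 -> covers; best now C (z=2)
  D: rows 8-10 cols 6-8 z=2 -> covers; best now D (z=2)
Winner: D at z=2

Answer: 2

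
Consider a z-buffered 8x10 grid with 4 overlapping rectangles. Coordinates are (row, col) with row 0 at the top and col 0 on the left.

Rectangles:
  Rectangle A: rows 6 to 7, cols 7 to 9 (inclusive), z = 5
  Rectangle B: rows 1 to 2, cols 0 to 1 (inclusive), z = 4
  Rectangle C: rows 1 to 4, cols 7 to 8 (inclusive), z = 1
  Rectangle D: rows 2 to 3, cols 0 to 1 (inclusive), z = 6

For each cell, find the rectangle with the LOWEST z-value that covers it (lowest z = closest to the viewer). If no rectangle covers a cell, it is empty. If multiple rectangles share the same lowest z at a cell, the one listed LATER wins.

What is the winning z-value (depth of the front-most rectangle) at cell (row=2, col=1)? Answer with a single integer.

Check cell (2,1):
  A: rows 6-7 cols 7-9 -> outside (row miss)
  B: rows 1-2 cols 0-1 z=4 -> covers; best now B (z=4)
  C: rows 1-4 cols 7-8 -> outside (col miss)
  D: rows 2-3 cols 0-1 z=6 -> covers; best now B (z=4)
Winner: B at z=4

Answer: 4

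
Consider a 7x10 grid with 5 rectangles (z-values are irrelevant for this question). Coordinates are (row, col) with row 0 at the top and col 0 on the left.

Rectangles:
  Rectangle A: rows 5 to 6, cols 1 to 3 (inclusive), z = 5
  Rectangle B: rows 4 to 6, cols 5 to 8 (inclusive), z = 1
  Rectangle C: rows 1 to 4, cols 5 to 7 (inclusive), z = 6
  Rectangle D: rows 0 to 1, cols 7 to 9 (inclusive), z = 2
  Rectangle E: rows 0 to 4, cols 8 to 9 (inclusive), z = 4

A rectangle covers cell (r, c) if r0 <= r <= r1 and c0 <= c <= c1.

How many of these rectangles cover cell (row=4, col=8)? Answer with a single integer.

Answer: 2

Derivation:
Check cell (4,8):
  A: rows 5-6 cols 1-3 -> outside (row miss)
  B: rows 4-6 cols 5-8 -> covers
  C: rows 1-4 cols 5-7 -> outside (col miss)
  D: rows 0-1 cols 7-9 -> outside (row miss)
  E: rows 0-4 cols 8-9 -> covers
Count covering = 2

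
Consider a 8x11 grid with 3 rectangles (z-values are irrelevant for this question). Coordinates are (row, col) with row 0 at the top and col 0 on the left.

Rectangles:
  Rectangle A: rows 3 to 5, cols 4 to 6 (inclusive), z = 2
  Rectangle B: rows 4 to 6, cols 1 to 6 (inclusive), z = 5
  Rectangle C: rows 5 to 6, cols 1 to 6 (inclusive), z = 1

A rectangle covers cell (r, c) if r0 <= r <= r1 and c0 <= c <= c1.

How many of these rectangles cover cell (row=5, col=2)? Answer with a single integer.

Answer: 2

Derivation:
Check cell (5,2):
  A: rows 3-5 cols 4-6 -> outside (col miss)
  B: rows 4-6 cols 1-6 -> covers
  C: rows 5-6 cols 1-6 -> covers
Count covering = 2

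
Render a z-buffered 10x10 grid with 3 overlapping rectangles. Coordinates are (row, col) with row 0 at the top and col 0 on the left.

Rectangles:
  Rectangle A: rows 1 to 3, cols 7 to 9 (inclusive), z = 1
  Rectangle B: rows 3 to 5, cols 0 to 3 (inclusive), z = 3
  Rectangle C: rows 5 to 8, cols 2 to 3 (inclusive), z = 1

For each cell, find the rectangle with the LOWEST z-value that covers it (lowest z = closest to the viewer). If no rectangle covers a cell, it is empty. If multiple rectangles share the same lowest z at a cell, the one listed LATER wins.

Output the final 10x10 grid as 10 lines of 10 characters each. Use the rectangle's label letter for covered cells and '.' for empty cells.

..........
.......AAA
.......AAA
BBBB...AAA
BBBB......
BBCC......
..CC......
..CC......
..CC......
..........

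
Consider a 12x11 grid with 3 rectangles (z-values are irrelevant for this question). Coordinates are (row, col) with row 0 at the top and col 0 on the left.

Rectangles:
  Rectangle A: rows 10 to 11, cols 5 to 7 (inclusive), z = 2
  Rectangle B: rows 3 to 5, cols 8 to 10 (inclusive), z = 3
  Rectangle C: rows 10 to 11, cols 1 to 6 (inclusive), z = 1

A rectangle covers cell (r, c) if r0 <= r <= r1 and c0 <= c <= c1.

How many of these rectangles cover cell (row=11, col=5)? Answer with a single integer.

Answer: 2

Derivation:
Check cell (11,5):
  A: rows 10-11 cols 5-7 -> covers
  B: rows 3-5 cols 8-10 -> outside (row miss)
  C: rows 10-11 cols 1-6 -> covers
Count covering = 2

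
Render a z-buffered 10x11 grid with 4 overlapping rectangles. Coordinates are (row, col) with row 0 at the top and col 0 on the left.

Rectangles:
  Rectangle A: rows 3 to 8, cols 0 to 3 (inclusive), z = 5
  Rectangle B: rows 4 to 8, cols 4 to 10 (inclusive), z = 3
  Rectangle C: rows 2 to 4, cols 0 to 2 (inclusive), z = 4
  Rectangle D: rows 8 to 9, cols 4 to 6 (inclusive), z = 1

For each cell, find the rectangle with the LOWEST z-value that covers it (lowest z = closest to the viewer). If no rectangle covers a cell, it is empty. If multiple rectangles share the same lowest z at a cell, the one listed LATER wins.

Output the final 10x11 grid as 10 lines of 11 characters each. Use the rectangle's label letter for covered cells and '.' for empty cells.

...........
...........
CCC........
CCCA.......
CCCABBBBBBB
AAAABBBBBBB
AAAABBBBBBB
AAAABBBBBBB
AAAADDDBBBB
....DDD....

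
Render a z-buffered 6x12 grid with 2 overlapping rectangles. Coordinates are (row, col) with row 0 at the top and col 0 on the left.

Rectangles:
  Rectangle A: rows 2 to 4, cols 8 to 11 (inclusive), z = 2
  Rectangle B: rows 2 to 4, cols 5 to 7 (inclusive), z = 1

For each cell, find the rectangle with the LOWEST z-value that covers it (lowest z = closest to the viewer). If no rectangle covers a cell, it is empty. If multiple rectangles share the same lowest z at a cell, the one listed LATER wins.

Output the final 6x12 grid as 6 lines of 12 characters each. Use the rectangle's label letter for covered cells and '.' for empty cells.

............
............
.....BBBAAAA
.....BBBAAAA
.....BBBAAAA
............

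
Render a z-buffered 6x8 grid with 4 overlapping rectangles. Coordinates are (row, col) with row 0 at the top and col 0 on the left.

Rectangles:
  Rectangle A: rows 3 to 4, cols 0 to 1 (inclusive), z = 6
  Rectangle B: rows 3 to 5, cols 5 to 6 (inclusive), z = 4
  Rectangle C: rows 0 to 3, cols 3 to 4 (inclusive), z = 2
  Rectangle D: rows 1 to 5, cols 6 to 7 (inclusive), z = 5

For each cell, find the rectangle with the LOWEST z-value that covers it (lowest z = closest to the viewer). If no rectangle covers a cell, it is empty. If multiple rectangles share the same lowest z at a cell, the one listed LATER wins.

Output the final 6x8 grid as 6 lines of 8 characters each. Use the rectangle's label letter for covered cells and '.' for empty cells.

...CC...
...CC.DD
...CC.DD
AA.CCBBD
AA...BBD
.....BBD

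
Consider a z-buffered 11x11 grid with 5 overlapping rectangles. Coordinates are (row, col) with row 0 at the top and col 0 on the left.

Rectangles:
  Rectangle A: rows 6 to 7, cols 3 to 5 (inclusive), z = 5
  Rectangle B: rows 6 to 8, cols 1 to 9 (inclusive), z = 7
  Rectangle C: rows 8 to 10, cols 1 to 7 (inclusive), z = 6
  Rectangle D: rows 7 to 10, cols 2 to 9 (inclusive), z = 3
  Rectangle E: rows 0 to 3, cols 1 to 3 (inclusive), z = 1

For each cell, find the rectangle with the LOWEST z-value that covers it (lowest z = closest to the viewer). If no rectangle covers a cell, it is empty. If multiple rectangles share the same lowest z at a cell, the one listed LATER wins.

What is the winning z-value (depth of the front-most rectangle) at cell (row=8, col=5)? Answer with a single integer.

Check cell (8,5):
  A: rows 6-7 cols 3-5 -> outside (row miss)
  B: rows 6-8 cols 1-9 z=7 -> covers; best now B (z=7)
  C: rows 8-10 cols 1-7 z=6 -> covers; best now C (z=6)
  D: rows 7-10 cols 2-9 z=3 -> covers; best now D (z=3)
  E: rows 0-3 cols 1-3 -> outside (row miss)
Winner: D at z=3

Answer: 3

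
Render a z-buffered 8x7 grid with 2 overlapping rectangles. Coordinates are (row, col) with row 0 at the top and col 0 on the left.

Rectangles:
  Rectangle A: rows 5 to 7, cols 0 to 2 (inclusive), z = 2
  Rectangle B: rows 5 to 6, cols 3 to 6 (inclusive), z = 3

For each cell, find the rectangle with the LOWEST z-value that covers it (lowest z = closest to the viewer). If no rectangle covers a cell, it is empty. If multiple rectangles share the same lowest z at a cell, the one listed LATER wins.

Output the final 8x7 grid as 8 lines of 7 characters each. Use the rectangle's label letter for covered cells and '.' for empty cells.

.......
.......
.......
.......
.......
AAABBBB
AAABBBB
AAA....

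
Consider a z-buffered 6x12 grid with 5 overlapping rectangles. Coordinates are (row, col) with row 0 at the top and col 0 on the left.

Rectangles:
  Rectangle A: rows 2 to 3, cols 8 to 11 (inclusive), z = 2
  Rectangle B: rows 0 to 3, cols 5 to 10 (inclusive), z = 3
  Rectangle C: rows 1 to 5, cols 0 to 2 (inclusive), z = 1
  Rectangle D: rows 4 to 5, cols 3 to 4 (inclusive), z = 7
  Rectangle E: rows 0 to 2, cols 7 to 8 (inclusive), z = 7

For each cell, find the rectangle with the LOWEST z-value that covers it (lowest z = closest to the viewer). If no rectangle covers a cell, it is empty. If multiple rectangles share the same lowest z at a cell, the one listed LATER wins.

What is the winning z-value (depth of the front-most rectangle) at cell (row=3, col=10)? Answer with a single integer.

Check cell (3,10):
  A: rows 2-3 cols 8-11 z=2 -> covers; best now A (z=2)
  B: rows 0-3 cols 5-10 z=3 -> covers; best now A (z=2)
  C: rows 1-5 cols 0-2 -> outside (col miss)
  D: rows 4-5 cols 3-4 -> outside (row miss)
  E: rows 0-2 cols 7-8 -> outside (row miss)
Winner: A at z=2

Answer: 2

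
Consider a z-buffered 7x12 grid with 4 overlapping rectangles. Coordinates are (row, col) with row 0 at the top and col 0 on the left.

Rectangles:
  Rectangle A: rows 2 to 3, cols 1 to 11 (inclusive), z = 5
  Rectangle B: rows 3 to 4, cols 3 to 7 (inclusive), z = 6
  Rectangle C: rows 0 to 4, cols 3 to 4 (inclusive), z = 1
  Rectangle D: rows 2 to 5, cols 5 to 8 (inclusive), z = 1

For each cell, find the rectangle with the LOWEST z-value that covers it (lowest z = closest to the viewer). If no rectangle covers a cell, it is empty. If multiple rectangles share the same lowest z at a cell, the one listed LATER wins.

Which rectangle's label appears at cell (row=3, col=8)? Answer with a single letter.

Answer: D

Derivation:
Check cell (3,8):
  A: rows 2-3 cols 1-11 z=5 -> covers; best now A (z=5)
  B: rows 3-4 cols 3-7 -> outside (col miss)
  C: rows 0-4 cols 3-4 -> outside (col miss)
  D: rows 2-5 cols 5-8 z=1 -> covers; best now D (z=1)
Winner: D at z=1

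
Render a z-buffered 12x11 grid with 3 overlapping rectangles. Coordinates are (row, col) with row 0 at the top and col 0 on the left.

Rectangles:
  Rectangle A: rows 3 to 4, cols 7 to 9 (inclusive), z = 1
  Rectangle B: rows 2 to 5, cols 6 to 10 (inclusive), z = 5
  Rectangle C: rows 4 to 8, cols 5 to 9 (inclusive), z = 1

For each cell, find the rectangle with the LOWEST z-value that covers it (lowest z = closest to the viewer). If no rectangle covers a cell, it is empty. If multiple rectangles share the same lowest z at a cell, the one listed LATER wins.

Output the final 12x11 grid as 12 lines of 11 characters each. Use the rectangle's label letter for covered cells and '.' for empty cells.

...........
...........
......BBBBB
......BAAAB
.....CCCCCB
.....CCCCCB
.....CCCCC.
.....CCCCC.
.....CCCCC.
...........
...........
...........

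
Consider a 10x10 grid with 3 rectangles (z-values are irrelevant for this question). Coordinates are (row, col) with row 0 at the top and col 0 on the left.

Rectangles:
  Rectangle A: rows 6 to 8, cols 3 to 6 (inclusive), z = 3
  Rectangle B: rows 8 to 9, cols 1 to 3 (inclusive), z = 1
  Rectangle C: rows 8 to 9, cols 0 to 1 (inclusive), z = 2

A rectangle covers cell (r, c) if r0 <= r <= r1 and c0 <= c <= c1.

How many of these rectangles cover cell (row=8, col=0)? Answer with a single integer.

Answer: 1

Derivation:
Check cell (8,0):
  A: rows 6-8 cols 3-6 -> outside (col miss)
  B: rows 8-9 cols 1-3 -> outside (col miss)
  C: rows 8-9 cols 0-1 -> covers
Count covering = 1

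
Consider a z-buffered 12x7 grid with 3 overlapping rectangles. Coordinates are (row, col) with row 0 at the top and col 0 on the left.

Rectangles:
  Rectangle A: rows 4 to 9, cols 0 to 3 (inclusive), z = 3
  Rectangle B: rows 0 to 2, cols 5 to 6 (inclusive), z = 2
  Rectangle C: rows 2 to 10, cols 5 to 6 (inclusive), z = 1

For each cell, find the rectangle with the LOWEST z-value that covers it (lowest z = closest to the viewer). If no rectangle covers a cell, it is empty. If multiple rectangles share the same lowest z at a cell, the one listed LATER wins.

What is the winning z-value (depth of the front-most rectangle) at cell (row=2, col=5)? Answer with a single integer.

Check cell (2,5):
  A: rows 4-9 cols 0-3 -> outside (row miss)
  B: rows 0-2 cols 5-6 z=2 -> covers; best now B (z=2)
  C: rows 2-10 cols 5-6 z=1 -> covers; best now C (z=1)
Winner: C at z=1

Answer: 1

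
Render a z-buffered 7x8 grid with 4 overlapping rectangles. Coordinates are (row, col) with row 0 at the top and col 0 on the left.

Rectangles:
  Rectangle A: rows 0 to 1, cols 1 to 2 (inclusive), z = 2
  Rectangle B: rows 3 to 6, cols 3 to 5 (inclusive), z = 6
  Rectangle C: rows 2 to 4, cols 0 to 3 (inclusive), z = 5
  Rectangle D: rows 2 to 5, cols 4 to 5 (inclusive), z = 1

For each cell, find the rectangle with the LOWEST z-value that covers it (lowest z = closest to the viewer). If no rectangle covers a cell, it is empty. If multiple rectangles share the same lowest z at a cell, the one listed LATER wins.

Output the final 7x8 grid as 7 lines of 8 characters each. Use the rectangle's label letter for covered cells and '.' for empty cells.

.AA.....
.AA.....
CCCCDD..
CCCCDD..
CCCCDD..
...BDD..
...BBB..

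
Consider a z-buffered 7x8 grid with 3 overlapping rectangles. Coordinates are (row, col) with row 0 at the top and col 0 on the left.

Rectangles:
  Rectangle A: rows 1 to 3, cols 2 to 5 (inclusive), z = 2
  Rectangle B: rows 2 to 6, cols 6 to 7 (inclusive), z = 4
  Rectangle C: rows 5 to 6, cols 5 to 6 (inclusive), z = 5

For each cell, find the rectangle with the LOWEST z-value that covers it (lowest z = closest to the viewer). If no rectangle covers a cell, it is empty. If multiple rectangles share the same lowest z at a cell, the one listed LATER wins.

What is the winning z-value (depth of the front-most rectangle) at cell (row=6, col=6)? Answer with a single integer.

Check cell (6,6):
  A: rows 1-3 cols 2-5 -> outside (row miss)
  B: rows 2-6 cols 6-7 z=4 -> covers; best now B (z=4)
  C: rows 5-6 cols 5-6 z=5 -> covers; best now B (z=4)
Winner: B at z=4

Answer: 4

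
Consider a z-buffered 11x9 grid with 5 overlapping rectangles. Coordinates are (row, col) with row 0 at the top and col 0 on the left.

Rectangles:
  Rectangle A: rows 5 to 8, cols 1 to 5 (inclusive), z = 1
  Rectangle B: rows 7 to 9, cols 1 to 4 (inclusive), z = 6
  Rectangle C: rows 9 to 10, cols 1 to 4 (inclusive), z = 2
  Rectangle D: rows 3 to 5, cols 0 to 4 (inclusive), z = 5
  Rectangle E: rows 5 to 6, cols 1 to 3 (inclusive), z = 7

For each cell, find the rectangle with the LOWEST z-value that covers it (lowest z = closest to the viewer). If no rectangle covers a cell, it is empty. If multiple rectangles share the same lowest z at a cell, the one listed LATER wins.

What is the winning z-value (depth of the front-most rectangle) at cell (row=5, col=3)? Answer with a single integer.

Check cell (5,3):
  A: rows 5-8 cols 1-5 z=1 -> covers; best now A (z=1)
  B: rows 7-9 cols 1-4 -> outside (row miss)
  C: rows 9-10 cols 1-4 -> outside (row miss)
  D: rows 3-5 cols 0-4 z=5 -> covers; best now A (z=1)
  E: rows 5-6 cols 1-3 z=7 -> covers; best now A (z=1)
Winner: A at z=1

Answer: 1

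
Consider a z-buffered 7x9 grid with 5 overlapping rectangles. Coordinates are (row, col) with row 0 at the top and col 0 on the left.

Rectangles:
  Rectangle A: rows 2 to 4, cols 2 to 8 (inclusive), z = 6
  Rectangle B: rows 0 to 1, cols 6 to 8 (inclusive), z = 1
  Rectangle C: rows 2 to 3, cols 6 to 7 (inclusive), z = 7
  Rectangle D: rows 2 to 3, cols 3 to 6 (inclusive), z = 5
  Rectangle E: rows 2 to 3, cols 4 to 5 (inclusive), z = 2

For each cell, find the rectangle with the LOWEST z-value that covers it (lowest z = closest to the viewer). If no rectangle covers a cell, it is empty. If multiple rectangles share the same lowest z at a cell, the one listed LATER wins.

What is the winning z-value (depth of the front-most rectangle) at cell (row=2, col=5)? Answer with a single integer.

Check cell (2,5):
  A: rows 2-4 cols 2-8 z=6 -> covers; best now A (z=6)
  B: rows 0-1 cols 6-8 -> outside (row miss)
  C: rows 2-3 cols 6-7 -> outside (col miss)
  D: rows 2-3 cols 3-6 z=5 -> covers; best now D (z=5)
  E: rows 2-3 cols 4-5 z=2 -> covers; best now E (z=2)
Winner: E at z=2

Answer: 2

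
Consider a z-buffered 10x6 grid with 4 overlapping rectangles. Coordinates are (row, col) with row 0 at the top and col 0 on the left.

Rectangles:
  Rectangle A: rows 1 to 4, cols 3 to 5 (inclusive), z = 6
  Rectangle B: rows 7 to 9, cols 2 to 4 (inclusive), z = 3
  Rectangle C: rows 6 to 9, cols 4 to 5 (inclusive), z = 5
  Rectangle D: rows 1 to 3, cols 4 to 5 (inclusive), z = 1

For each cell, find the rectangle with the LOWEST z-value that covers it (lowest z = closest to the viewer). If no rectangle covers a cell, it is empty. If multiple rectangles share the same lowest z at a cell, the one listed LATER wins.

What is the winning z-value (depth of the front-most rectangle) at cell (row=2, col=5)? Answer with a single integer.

Check cell (2,5):
  A: rows 1-4 cols 3-5 z=6 -> covers; best now A (z=6)
  B: rows 7-9 cols 2-4 -> outside (row miss)
  C: rows 6-9 cols 4-5 -> outside (row miss)
  D: rows 1-3 cols 4-5 z=1 -> covers; best now D (z=1)
Winner: D at z=1

Answer: 1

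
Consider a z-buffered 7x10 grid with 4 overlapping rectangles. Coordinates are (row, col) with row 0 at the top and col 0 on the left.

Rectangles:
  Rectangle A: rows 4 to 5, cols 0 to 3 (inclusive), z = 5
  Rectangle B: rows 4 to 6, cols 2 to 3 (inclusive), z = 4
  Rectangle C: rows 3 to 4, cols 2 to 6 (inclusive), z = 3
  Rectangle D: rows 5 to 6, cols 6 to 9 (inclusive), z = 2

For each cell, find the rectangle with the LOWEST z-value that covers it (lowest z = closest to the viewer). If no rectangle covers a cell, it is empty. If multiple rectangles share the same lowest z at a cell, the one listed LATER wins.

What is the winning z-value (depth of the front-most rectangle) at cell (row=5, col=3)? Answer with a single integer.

Check cell (5,3):
  A: rows 4-5 cols 0-3 z=5 -> covers; best now A (z=5)
  B: rows 4-6 cols 2-3 z=4 -> covers; best now B (z=4)
  C: rows 3-4 cols 2-6 -> outside (row miss)
  D: rows 5-6 cols 6-9 -> outside (col miss)
Winner: B at z=4

Answer: 4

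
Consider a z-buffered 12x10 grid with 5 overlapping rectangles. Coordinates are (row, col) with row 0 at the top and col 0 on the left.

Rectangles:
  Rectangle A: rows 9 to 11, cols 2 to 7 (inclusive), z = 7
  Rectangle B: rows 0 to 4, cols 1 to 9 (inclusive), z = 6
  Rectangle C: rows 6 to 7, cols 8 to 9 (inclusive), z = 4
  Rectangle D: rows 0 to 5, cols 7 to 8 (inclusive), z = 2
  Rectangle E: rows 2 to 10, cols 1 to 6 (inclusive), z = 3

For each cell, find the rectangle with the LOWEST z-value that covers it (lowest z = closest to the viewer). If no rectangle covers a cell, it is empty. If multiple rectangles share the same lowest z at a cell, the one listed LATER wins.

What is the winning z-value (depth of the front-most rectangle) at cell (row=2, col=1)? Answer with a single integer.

Answer: 3

Derivation:
Check cell (2,1):
  A: rows 9-11 cols 2-7 -> outside (row miss)
  B: rows 0-4 cols 1-9 z=6 -> covers; best now B (z=6)
  C: rows 6-7 cols 8-9 -> outside (row miss)
  D: rows 0-5 cols 7-8 -> outside (col miss)
  E: rows 2-10 cols 1-6 z=3 -> covers; best now E (z=3)
Winner: E at z=3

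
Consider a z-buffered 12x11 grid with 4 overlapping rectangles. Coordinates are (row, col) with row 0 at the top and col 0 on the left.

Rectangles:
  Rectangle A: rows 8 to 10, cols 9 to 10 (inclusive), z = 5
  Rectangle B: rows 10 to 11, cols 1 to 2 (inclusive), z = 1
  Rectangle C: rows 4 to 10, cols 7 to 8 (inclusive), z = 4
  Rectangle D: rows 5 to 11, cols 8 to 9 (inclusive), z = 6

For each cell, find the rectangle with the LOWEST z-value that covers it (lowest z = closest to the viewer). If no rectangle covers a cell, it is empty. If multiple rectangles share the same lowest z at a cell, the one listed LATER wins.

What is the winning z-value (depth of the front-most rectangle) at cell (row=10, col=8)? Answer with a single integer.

Answer: 4

Derivation:
Check cell (10,8):
  A: rows 8-10 cols 9-10 -> outside (col miss)
  B: rows 10-11 cols 1-2 -> outside (col miss)
  C: rows 4-10 cols 7-8 z=4 -> covers; best now C (z=4)
  D: rows 5-11 cols 8-9 z=6 -> covers; best now C (z=4)
Winner: C at z=4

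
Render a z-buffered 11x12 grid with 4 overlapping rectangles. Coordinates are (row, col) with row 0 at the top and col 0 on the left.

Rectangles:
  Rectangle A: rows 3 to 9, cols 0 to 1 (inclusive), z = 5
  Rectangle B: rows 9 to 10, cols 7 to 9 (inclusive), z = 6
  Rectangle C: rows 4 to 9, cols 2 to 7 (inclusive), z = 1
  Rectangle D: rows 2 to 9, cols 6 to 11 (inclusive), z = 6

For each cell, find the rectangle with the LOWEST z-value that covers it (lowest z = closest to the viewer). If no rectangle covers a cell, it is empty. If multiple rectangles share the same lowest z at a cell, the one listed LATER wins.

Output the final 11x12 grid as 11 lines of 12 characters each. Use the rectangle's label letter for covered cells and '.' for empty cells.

............
............
......DDDDDD
AA....DDDDDD
AACCCCCCDDDD
AACCCCCCDDDD
AACCCCCCDDDD
AACCCCCCDDDD
AACCCCCCDDDD
AACCCCCCDDDD
.......BBB..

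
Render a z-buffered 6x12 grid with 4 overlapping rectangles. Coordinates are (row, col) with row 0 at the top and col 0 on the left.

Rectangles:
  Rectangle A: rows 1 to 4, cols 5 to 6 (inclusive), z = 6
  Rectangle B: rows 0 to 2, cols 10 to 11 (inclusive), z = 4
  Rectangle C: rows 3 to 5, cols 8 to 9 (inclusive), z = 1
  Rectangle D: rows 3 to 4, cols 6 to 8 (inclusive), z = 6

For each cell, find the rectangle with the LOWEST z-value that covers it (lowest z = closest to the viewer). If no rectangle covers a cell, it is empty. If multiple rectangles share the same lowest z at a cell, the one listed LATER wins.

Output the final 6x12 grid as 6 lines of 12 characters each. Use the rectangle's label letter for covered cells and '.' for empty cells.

..........BB
.....AA...BB
.....AA...BB
.....ADDCC..
.....ADDCC..
........CC..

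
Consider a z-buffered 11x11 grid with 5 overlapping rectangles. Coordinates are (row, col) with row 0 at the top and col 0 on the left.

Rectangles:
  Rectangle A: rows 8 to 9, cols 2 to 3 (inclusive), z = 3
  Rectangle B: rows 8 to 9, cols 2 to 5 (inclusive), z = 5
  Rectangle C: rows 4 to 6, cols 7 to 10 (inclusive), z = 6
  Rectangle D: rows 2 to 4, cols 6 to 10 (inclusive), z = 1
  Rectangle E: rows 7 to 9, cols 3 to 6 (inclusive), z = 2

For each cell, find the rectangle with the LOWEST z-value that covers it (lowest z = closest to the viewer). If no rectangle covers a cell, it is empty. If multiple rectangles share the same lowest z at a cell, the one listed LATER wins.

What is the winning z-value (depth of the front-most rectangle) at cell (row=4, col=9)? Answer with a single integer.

Answer: 1

Derivation:
Check cell (4,9):
  A: rows 8-9 cols 2-3 -> outside (row miss)
  B: rows 8-9 cols 2-5 -> outside (row miss)
  C: rows 4-6 cols 7-10 z=6 -> covers; best now C (z=6)
  D: rows 2-4 cols 6-10 z=1 -> covers; best now D (z=1)
  E: rows 7-9 cols 3-6 -> outside (row miss)
Winner: D at z=1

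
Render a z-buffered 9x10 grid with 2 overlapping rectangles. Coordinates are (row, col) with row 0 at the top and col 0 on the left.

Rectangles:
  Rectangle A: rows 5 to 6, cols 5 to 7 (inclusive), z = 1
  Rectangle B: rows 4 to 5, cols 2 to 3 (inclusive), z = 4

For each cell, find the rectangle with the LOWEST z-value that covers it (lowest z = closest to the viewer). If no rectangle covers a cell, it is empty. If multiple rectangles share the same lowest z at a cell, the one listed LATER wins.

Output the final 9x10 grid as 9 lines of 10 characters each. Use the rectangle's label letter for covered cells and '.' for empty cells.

..........
..........
..........
..........
..BB......
..BB.AAA..
.....AAA..
..........
..........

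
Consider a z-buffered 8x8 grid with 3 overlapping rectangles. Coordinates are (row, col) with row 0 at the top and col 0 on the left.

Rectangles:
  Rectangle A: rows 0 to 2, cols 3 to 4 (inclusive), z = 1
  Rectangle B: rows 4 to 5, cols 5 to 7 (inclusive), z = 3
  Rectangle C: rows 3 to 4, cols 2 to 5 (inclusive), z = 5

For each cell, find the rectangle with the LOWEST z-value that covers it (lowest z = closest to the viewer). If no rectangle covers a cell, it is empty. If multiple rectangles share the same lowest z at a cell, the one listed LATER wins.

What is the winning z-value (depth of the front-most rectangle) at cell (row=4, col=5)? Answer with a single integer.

Answer: 3

Derivation:
Check cell (4,5):
  A: rows 0-2 cols 3-4 -> outside (row miss)
  B: rows 4-5 cols 5-7 z=3 -> covers; best now B (z=3)
  C: rows 3-4 cols 2-5 z=5 -> covers; best now B (z=3)
Winner: B at z=3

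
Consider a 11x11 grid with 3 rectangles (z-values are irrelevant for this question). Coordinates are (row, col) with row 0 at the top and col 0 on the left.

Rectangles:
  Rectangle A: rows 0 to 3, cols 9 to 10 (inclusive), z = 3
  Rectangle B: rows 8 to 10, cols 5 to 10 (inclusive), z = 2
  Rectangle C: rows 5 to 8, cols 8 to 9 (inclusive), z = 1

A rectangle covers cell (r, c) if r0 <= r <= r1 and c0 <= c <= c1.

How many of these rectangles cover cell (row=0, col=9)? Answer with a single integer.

Answer: 1

Derivation:
Check cell (0,9):
  A: rows 0-3 cols 9-10 -> covers
  B: rows 8-10 cols 5-10 -> outside (row miss)
  C: rows 5-8 cols 8-9 -> outside (row miss)
Count covering = 1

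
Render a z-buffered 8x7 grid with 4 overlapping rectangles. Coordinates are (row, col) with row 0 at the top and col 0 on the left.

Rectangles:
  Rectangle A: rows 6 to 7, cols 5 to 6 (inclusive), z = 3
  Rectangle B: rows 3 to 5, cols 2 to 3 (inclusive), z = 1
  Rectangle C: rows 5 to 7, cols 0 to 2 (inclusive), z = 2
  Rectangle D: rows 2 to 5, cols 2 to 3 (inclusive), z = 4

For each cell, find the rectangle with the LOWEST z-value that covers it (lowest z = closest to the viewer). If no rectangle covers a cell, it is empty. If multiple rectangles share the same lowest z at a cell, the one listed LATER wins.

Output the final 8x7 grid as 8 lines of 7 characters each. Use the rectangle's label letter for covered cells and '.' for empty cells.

.......
.......
..DD...
..BB...
..BB...
CCBB...
CCC..AA
CCC..AA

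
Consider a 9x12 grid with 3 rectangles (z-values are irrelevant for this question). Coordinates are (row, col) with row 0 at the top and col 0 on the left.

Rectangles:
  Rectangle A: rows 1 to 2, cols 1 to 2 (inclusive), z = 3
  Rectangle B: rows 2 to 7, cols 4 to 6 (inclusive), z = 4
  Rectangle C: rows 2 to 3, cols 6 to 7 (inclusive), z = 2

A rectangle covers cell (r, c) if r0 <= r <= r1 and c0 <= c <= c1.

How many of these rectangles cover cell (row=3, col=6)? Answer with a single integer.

Check cell (3,6):
  A: rows 1-2 cols 1-2 -> outside (row miss)
  B: rows 2-7 cols 4-6 -> covers
  C: rows 2-3 cols 6-7 -> covers
Count covering = 2

Answer: 2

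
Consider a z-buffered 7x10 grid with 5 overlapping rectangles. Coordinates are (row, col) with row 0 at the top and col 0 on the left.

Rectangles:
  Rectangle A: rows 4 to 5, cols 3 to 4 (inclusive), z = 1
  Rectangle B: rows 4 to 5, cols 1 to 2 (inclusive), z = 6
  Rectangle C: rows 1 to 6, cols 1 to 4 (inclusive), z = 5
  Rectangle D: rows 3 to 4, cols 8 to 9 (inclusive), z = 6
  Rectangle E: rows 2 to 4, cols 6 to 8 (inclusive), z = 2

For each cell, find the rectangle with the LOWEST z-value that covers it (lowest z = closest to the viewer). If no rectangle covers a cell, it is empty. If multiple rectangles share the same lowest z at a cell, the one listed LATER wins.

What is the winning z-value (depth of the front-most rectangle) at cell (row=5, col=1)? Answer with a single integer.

Check cell (5,1):
  A: rows 4-5 cols 3-4 -> outside (col miss)
  B: rows 4-5 cols 1-2 z=6 -> covers; best now B (z=6)
  C: rows 1-6 cols 1-4 z=5 -> covers; best now C (z=5)
  D: rows 3-4 cols 8-9 -> outside (row miss)
  E: rows 2-4 cols 6-8 -> outside (row miss)
Winner: C at z=5

Answer: 5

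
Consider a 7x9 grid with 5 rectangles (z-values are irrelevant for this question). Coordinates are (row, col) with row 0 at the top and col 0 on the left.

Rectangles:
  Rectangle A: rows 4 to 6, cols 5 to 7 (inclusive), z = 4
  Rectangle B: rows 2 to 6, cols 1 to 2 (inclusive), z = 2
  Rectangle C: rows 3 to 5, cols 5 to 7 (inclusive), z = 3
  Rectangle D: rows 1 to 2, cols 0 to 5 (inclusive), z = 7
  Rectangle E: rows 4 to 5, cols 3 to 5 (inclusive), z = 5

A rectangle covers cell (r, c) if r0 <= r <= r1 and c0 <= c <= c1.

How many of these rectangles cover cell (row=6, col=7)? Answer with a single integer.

Check cell (6,7):
  A: rows 4-6 cols 5-7 -> covers
  B: rows 2-6 cols 1-2 -> outside (col miss)
  C: rows 3-5 cols 5-7 -> outside (row miss)
  D: rows 1-2 cols 0-5 -> outside (row miss)
  E: rows 4-5 cols 3-5 -> outside (row miss)
Count covering = 1

Answer: 1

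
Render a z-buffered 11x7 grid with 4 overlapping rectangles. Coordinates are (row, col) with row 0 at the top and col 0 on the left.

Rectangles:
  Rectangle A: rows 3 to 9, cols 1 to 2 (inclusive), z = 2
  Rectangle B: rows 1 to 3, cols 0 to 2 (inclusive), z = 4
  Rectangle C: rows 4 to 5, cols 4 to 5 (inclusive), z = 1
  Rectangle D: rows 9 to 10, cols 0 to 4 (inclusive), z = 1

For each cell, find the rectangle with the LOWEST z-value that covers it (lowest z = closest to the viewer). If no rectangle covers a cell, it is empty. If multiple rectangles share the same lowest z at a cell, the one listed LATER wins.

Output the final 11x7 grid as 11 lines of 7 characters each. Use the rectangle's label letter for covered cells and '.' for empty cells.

.......
BBB....
BBB....
BAA....
.AA.CC.
.AA.CC.
.AA....
.AA....
.AA....
DDDDD..
DDDDD..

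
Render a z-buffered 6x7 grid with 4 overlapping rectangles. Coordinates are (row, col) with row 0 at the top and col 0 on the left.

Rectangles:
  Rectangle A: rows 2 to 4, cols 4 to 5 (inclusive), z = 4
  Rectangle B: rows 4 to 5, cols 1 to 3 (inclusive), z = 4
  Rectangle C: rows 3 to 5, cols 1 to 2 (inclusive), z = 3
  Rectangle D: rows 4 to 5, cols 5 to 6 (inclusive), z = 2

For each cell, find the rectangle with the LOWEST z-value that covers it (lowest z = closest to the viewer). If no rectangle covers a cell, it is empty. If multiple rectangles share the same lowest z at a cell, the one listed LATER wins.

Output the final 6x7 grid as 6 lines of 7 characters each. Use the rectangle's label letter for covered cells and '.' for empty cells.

.......
.......
....AA.
.CC.AA.
.CCBADD
.CCB.DD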